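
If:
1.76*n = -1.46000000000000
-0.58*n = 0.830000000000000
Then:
No Solution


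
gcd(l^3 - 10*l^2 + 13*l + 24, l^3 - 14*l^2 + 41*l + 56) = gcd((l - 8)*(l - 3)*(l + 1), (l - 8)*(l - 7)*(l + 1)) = l^2 - 7*l - 8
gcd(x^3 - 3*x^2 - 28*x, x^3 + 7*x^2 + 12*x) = x^2 + 4*x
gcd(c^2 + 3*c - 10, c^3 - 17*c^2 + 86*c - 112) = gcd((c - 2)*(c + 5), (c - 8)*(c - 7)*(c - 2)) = c - 2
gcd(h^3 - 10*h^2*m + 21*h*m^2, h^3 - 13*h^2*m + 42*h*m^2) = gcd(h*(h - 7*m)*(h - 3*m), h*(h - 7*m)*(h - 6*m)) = h^2 - 7*h*m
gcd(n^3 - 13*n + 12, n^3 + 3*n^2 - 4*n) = n^2 + 3*n - 4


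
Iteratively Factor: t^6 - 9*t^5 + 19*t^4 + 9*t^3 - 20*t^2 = (t - 1)*(t^5 - 8*t^4 + 11*t^3 + 20*t^2) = t*(t - 1)*(t^4 - 8*t^3 + 11*t^2 + 20*t) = t^2*(t - 1)*(t^3 - 8*t^2 + 11*t + 20) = t^2*(t - 5)*(t - 1)*(t^2 - 3*t - 4) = t^2*(t - 5)*(t - 1)*(t + 1)*(t - 4)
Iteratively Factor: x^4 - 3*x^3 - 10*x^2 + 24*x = (x + 3)*(x^3 - 6*x^2 + 8*x) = (x - 4)*(x + 3)*(x^2 - 2*x) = x*(x - 4)*(x + 3)*(x - 2)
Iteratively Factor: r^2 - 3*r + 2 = (r - 1)*(r - 2)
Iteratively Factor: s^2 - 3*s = (s - 3)*(s)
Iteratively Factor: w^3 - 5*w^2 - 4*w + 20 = (w - 2)*(w^2 - 3*w - 10) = (w - 5)*(w - 2)*(w + 2)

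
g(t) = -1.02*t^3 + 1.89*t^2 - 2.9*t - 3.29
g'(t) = -3.06*t^2 + 3.78*t - 2.9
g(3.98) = -49.20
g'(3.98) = -36.33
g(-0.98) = 2.33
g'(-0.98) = -9.54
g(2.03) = -9.92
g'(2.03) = -7.84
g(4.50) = -71.02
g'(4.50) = -47.86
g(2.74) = -18.03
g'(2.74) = -15.52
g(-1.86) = 15.21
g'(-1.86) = -20.52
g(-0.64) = -0.39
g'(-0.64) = -6.57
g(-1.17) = 4.32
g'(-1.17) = -11.51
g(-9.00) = 919.48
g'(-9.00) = -284.78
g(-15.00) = 3907.96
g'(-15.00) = -748.10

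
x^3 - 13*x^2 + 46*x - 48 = (x - 8)*(x - 3)*(x - 2)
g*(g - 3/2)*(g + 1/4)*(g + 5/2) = g^4 + 5*g^3/4 - 7*g^2/2 - 15*g/16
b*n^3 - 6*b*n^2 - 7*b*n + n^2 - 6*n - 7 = (n - 7)*(n + 1)*(b*n + 1)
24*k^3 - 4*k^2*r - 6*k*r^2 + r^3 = (-6*k + r)*(-2*k + r)*(2*k + r)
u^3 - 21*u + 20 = (u - 4)*(u - 1)*(u + 5)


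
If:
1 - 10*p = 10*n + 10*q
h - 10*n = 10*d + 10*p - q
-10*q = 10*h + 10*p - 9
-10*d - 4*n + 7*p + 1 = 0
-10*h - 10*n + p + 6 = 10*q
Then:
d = 2927/12300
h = 1417/2460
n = -551/2460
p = 17/246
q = 209/820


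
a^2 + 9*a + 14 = (a + 2)*(a + 7)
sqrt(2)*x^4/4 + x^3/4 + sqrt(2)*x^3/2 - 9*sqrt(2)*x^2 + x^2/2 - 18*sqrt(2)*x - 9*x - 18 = (x/2 + 1)*(x - 6)*(x + 6)*(sqrt(2)*x/2 + 1/2)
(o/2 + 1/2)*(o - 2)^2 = o^3/2 - 3*o^2/2 + 2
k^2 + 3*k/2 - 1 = (k - 1/2)*(k + 2)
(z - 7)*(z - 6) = z^2 - 13*z + 42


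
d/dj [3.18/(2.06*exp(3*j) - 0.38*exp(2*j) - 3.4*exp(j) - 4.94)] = (-19.6524*exp(2*j) + 2.4168*exp(j) + 10.812)*exp(j)/(-2.06*exp(3*j) + 0.38*exp(2*j) + 3.4*exp(j) + 4.94)^2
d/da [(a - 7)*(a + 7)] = 2*a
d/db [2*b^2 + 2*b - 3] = 4*b + 2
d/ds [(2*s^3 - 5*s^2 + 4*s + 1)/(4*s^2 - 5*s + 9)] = (8*s^4 - 20*s^3 + 63*s^2 - 98*s + 41)/(16*s^4 - 40*s^3 + 97*s^2 - 90*s + 81)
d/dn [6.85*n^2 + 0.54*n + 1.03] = 13.7*n + 0.54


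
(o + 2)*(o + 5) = o^2 + 7*o + 10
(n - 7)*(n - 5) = n^2 - 12*n + 35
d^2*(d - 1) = d^3 - d^2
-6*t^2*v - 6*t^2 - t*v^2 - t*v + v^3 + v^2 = (-3*t + v)*(2*t + v)*(v + 1)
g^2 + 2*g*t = g*(g + 2*t)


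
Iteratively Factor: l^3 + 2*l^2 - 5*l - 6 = (l - 2)*(l^2 + 4*l + 3) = (l - 2)*(l + 3)*(l + 1)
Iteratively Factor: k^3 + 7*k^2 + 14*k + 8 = (k + 4)*(k^2 + 3*k + 2) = (k + 1)*(k + 4)*(k + 2)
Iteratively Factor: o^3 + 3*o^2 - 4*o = (o - 1)*(o^2 + 4*o) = (o - 1)*(o + 4)*(o)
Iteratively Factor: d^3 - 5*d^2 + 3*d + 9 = (d - 3)*(d^2 - 2*d - 3) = (d - 3)^2*(d + 1)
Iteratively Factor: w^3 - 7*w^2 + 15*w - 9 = (w - 3)*(w^2 - 4*w + 3) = (w - 3)*(w - 1)*(w - 3)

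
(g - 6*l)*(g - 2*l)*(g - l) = g^3 - 9*g^2*l + 20*g*l^2 - 12*l^3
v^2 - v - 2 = (v - 2)*(v + 1)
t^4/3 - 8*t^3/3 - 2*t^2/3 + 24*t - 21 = (t/3 + 1)*(t - 7)*(t - 3)*(t - 1)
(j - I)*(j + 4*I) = j^2 + 3*I*j + 4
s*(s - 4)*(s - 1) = s^3 - 5*s^2 + 4*s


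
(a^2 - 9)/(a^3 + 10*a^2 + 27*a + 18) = (a - 3)/(a^2 + 7*a + 6)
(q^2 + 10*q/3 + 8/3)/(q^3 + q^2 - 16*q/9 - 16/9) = 3*(q + 2)/(3*q^2 - q - 4)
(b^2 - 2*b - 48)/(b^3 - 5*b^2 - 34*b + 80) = (b + 6)/(b^2 + 3*b - 10)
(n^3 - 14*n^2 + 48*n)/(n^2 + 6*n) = (n^2 - 14*n + 48)/(n + 6)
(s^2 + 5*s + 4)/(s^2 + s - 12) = (s + 1)/(s - 3)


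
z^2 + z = z*(z + 1)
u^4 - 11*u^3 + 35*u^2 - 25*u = u*(u - 5)^2*(u - 1)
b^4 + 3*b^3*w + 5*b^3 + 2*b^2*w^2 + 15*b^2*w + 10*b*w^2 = b*(b + 5)*(b + w)*(b + 2*w)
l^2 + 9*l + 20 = (l + 4)*(l + 5)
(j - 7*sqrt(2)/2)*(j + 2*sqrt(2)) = j^2 - 3*sqrt(2)*j/2 - 14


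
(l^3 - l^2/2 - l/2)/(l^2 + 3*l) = (2*l^2 - l - 1)/(2*(l + 3))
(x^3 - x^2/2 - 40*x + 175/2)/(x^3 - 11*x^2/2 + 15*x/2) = (x^2 + 2*x - 35)/(x*(x - 3))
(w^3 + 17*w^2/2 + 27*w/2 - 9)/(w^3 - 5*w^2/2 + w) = (w^2 + 9*w + 18)/(w*(w - 2))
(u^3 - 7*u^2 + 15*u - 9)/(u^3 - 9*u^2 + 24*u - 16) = (u^2 - 6*u + 9)/(u^2 - 8*u + 16)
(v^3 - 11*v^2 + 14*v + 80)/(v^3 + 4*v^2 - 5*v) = (v^3 - 11*v^2 + 14*v + 80)/(v*(v^2 + 4*v - 5))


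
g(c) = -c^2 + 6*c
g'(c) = 6 - 2*c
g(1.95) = 7.90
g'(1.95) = 2.10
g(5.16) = 4.33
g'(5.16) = -4.32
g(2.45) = 8.70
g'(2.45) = 1.10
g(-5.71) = -66.86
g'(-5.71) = 17.42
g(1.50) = 6.75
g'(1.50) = 3.00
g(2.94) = 9.00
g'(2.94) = 0.12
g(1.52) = 6.81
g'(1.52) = 2.96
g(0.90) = 4.59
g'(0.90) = 4.20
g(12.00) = -72.00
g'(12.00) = -18.00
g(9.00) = -27.00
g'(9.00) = -12.00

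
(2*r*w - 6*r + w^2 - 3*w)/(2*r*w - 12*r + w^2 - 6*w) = (w - 3)/(w - 6)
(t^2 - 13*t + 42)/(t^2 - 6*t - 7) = (t - 6)/(t + 1)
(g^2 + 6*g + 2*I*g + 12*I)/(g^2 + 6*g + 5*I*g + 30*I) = (g + 2*I)/(g + 5*I)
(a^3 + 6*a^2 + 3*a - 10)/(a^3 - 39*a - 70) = (a - 1)/(a - 7)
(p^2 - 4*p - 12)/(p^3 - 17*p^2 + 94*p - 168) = (p + 2)/(p^2 - 11*p + 28)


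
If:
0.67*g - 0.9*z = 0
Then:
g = 1.34328358208955*z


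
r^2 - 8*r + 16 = (r - 4)^2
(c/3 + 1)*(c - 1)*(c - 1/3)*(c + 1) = c^4/3 + 8*c^3/9 - 2*c^2/3 - 8*c/9 + 1/3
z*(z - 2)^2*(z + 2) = z^4 - 2*z^3 - 4*z^2 + 8*z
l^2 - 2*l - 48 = (l - 8)*(l + 6)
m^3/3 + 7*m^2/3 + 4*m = m*(m/3 + 1)*(m + 4)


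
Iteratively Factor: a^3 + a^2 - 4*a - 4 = (a + 1)*(a^2 - 4) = (a + 1)*(a + 2)*(a - 2)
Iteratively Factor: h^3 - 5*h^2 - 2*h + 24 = (h + 2)*(h^2 - 7*h + 12) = (h - 3)*(h + 2)*(h - 4)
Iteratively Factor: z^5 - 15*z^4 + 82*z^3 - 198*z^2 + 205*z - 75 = (z - 5)*(z^4 - 10*z^3 + 32*z^2 - 38*z + 15) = (z - 5)^2*(z^3 - 5*z^2 + 7*z - 3) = (z - 5)^2*(z - 1)*(z^2 - 4*z + 3) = (z - 5)^2*(z - 3)*(z - 1)*(z - 1)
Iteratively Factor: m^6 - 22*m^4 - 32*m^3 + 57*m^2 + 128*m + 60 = (m - 5)*(m^5 + 5*m^4 + 3*m^3 - 17*m^2 - 28*m - 12) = (m - 5)*(m + 3)*(m^4 + 2*m^3 - 3*m^2 - 8*m - 4) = (m - 5)*(m + 1)*(m + 3)*(m^3 + m^2 - 4*m - 4) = (m - 5)*(m + 1)*(m + 2)*(m + 3)*(m^2 - m - 2) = (m - 5)*(m + 1)^2*(m + 2)*(m + 3)*(m - 2)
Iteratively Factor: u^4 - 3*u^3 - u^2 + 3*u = (u)*(u^3 - 3*u^2 - u + 3) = u*(u + 1)*(u^2 - 4*u + 3) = u*(u - 1)*(u + 1)*(u - 3)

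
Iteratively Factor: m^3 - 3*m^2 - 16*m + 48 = (m + 4)*(m^2 - 7*m + 12) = (m - 4)*(m + 4)*(m - 3)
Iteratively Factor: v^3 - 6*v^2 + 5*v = (v)*(v^2 - 6*v + 5) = v*(v - 5)*(v - 1)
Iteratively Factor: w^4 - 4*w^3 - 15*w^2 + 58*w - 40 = (w - 2)*(w^3 - 2*w^2 - 19*w + 20) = (w - 5)*(w - 2)*(w^2 + 3*w - 4) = (w - 5)*(w - 2)*(w + 4)*(w - 1)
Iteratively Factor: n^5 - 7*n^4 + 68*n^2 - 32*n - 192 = (n - 4)*(n^4 - 3*n^3 - 12*n^2 + 20*n + 48) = (n - 4)^2*(n^3 + n^2 - 8*n - 12) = (n - 4)^2*(n + 2)*(n^2 - n - 6) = (n - 4)^2*(n - 3)*(n + 2)*(n + 2)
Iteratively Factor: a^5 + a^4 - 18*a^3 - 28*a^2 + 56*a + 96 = (a + 3)*(a^4 - 2*a^3 - 12*a^2 + 8*a + 32) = (a - 2)*(a + 3)*(a^3 - 12*a - 16) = (a - 2)*(a + 2)*(a + 3)*(a^2 - 2*a - 8) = (a - 4)*(a - 2)*(a + 2)*(a + 3)*(a + 2)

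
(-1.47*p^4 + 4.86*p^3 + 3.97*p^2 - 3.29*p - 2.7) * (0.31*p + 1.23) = -0.4557*p^5 - 0.3015*p^4 + 7.2085*p^3 + 3.8632*p^2 - 4.8837*p - 3.321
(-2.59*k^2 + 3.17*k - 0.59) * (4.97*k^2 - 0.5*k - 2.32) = -12.8723*k^4 + 17.0499*k^3 + 1.4915*k^2 - 7.0594*k + 1.3688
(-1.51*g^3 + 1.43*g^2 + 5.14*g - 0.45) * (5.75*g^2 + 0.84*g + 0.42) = -8.6825*g^5 + 6.9541*g^4 + 30.122*g^3 + 2.3307*g^2 + 1.7808*g - 0.189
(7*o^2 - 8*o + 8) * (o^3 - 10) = 7*o^5 - 8*o^4 + 8*o^3 - 70*o^2 + 80*o - 80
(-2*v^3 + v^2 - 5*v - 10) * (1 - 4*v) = 8*v^4 - 6*v^3 + 21*v^2 + 35*v - 10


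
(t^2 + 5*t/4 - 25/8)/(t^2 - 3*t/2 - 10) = (t - 5/4)/(t - 4)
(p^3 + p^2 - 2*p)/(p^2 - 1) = p*(p + 2)/(p + 1)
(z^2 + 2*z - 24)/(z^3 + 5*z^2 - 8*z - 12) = (z - 4)/(z^2 - z - 2)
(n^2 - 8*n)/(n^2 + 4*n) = (n - 8)/(n + 4)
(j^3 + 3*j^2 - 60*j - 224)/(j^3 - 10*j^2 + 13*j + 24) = (j^2 + 11*j + 28)/(j^2 - 2*j - 3)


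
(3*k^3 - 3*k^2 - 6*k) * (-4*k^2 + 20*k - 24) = -12*k^5 + 72*k^4 - 108*k^3 - 48*k^2 + 144*k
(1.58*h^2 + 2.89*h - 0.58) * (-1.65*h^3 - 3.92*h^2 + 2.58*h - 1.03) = -2.607*h^5 - 10.9621*h^4 - 6.2954*h^3 + 8.1024*h^2 - 4.4731*h + 0.5974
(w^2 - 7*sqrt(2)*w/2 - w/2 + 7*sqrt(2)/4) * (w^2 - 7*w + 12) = w^4 - 15*w^3/2 - 7*sqrt(2)*w^3/2 + 31*w^2/2 + 105*sqrt(2)*w^2/4 - 217*sqrt(2)*w/4 - 6*w + 21*sqrt(2)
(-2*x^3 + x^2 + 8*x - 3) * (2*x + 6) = -4*x^4 - 10*x^3 + 22*x^2 + 42*x - 18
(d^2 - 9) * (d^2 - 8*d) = d^4 - 8*d^3 - 9*d^2 + 72*d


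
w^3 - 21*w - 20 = (w - 5)*(w + 1)*(w + 4)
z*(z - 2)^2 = z^3 - 4*z^2 + 4*z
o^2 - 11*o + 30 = (o - 6)*(o - 5)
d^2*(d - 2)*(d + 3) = d^4 + d^3 - 6*d^2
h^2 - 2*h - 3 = (h - 3)*(h + 1)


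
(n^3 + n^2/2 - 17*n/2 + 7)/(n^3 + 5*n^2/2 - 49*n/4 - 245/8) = 4*(n^2 - 3*n + 2)/(4*n^2 - 4*n - 35)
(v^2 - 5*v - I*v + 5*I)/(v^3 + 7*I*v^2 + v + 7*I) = (v - 5)/(v^2 + 8*I*v - 7)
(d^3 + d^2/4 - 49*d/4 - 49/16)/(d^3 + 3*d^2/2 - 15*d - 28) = (8*d^2 - 26*d - 7)/(8*(d^2 - 2*d - 8))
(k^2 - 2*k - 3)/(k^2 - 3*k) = (k + 1)/k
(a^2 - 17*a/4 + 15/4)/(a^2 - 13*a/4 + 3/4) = (4*a - 5)/(4*a - 1)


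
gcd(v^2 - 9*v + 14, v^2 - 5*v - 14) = v - 7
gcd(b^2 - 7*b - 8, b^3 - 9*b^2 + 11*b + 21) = b + 1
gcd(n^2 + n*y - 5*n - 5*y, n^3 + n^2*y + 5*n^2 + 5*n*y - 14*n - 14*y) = n + y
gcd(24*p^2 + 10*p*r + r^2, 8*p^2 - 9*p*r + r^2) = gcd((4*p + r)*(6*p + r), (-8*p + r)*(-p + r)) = 1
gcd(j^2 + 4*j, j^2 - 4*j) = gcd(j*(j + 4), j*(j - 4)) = j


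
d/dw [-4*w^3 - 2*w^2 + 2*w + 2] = -12*w^2 - 4*w + 2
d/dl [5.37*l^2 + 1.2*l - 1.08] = 10.74*l + 1.2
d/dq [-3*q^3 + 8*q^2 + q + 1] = -9*q^2 + 16*q + 1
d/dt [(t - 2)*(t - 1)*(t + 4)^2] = 4*t^3 + 15*t^2 - 12*t - 32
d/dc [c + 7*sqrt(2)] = 1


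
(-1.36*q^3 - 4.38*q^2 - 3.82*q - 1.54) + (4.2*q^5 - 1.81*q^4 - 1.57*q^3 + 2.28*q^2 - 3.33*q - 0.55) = 4.2*q^5 - 1.81*q^4 - 2.93*q^3 - 2.1*q^2 - 7.15*q - 2.09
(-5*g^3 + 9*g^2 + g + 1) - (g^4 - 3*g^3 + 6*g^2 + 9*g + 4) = -g^4 - 2*g^3 + 3*g^2 - 8*g - 3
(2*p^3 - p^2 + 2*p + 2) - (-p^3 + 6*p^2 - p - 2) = 3*p^3 - 7*p^2 + 3*p + 4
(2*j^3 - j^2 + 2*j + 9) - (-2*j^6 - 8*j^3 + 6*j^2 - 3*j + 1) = 2*j^6 + 10*j^3 - 7*j^2 + 5*j + 8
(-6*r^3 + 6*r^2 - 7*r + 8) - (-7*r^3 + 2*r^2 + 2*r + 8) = r^3 + 4*r^2 - 9*r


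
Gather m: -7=-7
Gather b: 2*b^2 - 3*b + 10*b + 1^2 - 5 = 2*b^2 + 7*b - 4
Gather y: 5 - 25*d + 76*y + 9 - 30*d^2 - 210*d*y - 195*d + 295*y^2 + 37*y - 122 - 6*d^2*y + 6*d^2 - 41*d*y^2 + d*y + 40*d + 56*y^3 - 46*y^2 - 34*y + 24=-24*d^2 - 180*d + 56*y^3 + y^2*(249 - 41*d) + y*(-6*d^2 - 209*d + 79) - 84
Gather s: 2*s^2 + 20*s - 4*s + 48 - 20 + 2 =2*s^2 + 16*s + 30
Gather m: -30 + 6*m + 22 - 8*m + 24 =16 - 2*m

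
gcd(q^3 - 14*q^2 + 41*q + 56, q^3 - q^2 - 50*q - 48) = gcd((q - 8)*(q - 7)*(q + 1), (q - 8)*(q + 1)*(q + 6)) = q^2 - 7*q - 8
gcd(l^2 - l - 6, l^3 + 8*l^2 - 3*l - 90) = l - 3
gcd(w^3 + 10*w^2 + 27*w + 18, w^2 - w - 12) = w + 3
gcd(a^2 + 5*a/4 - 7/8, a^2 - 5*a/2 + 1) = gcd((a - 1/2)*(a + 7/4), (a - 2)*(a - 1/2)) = a - 1/2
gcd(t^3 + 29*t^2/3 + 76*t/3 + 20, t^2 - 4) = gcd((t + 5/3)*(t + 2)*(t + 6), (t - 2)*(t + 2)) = t + 2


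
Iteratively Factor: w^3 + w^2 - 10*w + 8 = (w + 4)*(w^2 - 3*w + 2) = (w - 2)*(w + 4)*(w - 1)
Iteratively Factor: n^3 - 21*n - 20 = (n + 4)*(n^2 - 4*n - 5) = (n - 5)*(n + 4)*(n + 1)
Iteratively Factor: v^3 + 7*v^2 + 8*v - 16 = (v + 4)*(v^2 + 3*v - 4) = (v + 4)^2*(v - 1)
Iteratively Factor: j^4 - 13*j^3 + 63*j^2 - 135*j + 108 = (j - 3)*(j^3 - 10*j^2 + 33*j - 36) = (j - 3)^2*(j^2 - 7*j + 12) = (j - 3)^3*(j - 4)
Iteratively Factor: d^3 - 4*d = (d)*(d^2 - 4) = d*(d + 2)*(d - 2)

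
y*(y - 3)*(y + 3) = y^3 - 9*y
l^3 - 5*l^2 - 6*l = l*(l - 6)*(l + 1)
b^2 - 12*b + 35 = (b - 7)*(b - 5)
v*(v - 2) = v^2 - 2*v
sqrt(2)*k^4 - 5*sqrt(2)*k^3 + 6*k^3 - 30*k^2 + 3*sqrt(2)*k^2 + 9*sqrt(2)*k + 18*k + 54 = (k - 3)^2*(k + 3*sqrt(2))*(sqrt(2)*k + sqrt(2))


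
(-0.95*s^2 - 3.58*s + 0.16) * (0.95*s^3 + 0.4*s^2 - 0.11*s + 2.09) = -0.9025*s^5 - 3.781*s^4 - 1.1755*s^3 - 1.5277*s^2 - 7.4998*s + 0.3344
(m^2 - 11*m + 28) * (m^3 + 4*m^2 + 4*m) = m^5 - 7*m^4 - 12*m^3 + 68*m^2 + 112*m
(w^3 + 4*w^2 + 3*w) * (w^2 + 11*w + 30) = w^5 + 15*w^4 + 77*w^3 + 153*w^2 + 90*w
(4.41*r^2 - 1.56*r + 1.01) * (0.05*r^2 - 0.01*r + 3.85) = 0.2205*r^4 - 0.1221*r^3 + 17.0446*r^2 - 6.0161*r + 3.8885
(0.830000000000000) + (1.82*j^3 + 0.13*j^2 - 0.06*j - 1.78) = 1.82*j^3 + 0.13*j^2 - 0.06*j - 0.95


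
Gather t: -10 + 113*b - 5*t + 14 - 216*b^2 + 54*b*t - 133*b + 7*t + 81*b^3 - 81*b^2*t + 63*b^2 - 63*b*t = 81*b^3 - 153*b^2 - 20*b + t*(-81*b^2 - 9*b + 2) + 4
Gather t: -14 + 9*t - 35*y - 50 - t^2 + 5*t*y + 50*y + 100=-t^2 + t*(5*y + 9) + 15*y + 36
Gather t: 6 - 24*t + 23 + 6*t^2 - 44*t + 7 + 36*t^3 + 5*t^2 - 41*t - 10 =36*t^3 + 11*t^2 - 109*t + 26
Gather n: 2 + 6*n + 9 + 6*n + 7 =12*n + 18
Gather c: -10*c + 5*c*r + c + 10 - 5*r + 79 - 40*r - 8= c*(5*r - 9) - 45*r + 81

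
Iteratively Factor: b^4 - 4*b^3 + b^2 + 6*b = (b - 3)*(b^3 - b^2 - 2*b) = (b - 3)*(b - 2)*(b^2 + b) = b*(b - 3)*(b - 2)*(b + 1)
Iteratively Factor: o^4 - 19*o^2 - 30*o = (o + 3)*(o^3 - 3*o^2 - 10*o) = (o + 2)*(o + 3)*(o^2 - 5*o) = o*(o + 2)*(o + 3)*(o - 5)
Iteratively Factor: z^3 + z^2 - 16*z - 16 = (z + 1)*(z^2 - 16) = (z + 1)*(z + 4)*(z - 4)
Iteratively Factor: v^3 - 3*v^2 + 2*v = (v)*(v^2 - 3*v + 2) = v*(v - 2)*(v - 1)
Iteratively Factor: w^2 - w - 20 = (w + 4)*(w - 5)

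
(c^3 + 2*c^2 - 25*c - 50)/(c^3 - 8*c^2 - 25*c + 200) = (c + 2)/(c - 8)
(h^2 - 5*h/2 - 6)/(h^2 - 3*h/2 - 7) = (-2*h^2 + 5*h + 12)/(-2*h^2 + 3*h + 14)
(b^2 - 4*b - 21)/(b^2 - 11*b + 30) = (b^2 - 4*b - 21)/(b^2 - 11*b + 30)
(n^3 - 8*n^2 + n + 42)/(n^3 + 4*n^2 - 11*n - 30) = (n - 7)/(n + 5)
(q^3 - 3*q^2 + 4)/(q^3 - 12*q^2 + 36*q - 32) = (q + 1)/(q - 8)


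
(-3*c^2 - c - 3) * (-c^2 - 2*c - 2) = 3*c^4 + 7*c^3 + 11*c^2 + 8*c + 6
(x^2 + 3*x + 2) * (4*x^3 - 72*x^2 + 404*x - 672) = 4*x^5 - 60*x^4 + 196*x^3 + 396*x^2 - 1208*x - 1344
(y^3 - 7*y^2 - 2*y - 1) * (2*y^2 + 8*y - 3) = 2*y^5 - 6*y^4 - 63*y^3 + 3*y^2 - 2*y + 3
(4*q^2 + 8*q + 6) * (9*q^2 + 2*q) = 36*q^4 + 80*q^3 + 70*q^2 + 12*q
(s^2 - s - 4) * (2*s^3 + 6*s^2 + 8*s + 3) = 2*s^5 + 4*s^4 - 6*s^3 - 29*s^2 - 35*s - 12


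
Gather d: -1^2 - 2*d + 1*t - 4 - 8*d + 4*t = -10*d + 5*t - 5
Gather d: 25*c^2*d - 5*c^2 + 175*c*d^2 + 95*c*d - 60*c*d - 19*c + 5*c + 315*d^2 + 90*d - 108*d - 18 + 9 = -5*c^2 - 14*c + d^2*(175*c + 315) + d*(25*c^2 + 35*c - 18) - 9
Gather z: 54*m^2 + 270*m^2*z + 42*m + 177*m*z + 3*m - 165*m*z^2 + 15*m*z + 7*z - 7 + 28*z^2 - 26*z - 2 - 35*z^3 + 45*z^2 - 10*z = 54*m^2 + 45*m - 35*z^3 + z^2*(73 - 165*m) + z*(270*m^2 + 192*m - 29) - 9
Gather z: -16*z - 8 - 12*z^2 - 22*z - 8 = -12*z^2 - 38*z - 16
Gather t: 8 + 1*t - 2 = t + 6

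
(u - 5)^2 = u^2 - 10*u + 25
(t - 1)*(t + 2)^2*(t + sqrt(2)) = t^4 + sqrt(2)*t^3 + 3*t^3 + 3*sqrt(2)*t^2 - 4*t - 4*sqrt(2)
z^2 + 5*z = z*(z + 5)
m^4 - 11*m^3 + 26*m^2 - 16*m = m*(m - 8)*(m - 2)*(m - 1)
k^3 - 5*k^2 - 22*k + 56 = (k - 7)*(k - 2)*(k + 4)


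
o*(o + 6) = o^2 + 6*o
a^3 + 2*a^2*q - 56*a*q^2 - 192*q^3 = (a - 8*q)*(a + 4*q)*(a + 6*q)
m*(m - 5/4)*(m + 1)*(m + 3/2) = m^4 + 5*m^3/4 - 13*m^2/8 - 15*m/8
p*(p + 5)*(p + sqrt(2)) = p^3 + sqrt(2)*p^2 + 5*p^2 + 5*sqrt(2)*p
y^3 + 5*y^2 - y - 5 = (y - 1)*(y + 1)*(y + 5)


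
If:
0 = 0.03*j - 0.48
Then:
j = 16.00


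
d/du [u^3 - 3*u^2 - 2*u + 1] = 3*u^2 - 6*u - 2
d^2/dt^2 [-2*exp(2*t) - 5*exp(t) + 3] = (-8*exp(t) - 5)*exp(t)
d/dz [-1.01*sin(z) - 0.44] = -1.01*cos(z)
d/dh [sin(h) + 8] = cos(h)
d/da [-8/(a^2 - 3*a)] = 8*(2*a - 3)/(a^2*(a - 3)^2)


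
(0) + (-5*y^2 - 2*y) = -5*y^2 - 2*y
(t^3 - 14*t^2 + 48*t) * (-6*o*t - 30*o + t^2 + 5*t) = -6*o*t^4 + 54*o*t^3 + 132*o*t^2 - 1440*o*t + t^5 - 9*t^4 - 22*t^3 + 240*t^2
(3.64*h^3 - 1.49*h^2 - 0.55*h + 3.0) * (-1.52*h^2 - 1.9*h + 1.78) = -5.5328*h^5 - 4.6512*h^4 + 10.1462*h^3 - 6.1672*h^2 - 6.679*h + 5.34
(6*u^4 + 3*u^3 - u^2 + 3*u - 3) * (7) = 42*u^4 + 21*u^3 - 7*u^2 + 21*u - 21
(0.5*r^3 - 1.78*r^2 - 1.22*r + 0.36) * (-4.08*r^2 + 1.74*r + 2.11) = -2.04*r^5 + 8.1324*r^4 + 2.9354*r^3 - 7.3474*r^2 - 1.9478*r + 0.7596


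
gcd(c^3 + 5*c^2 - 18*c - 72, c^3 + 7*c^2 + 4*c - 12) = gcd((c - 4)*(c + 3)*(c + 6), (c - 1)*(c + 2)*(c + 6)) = c + 6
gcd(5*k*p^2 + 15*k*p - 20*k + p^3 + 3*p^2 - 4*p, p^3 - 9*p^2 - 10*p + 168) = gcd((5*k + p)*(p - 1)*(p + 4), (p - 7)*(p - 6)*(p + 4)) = p + 4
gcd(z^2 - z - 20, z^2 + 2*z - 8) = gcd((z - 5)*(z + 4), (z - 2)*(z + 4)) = z + 4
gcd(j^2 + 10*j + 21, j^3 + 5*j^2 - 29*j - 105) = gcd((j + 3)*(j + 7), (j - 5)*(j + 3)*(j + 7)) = j^2 + 10*j + 21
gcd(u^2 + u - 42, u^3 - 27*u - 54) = u - 6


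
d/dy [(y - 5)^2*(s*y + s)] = 3*s*(y - 5)*(y - 1)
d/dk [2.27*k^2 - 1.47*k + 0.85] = 4.54*k - 1.47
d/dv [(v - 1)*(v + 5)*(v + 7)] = 3*v^2 + 22*v + 23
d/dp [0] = 0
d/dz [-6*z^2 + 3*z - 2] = 3 - 12*z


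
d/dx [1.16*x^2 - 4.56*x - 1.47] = 2.32*x - 4.56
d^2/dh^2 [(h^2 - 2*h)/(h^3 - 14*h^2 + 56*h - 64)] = 2*(h^3 - 96*h + 384)/(h^6 - 36*h^5 + 528*h^4 - 4032*h^3 + 16896*h^2 - 36864*h + 32768)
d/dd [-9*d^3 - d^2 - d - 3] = -27*d^2 - 2*d - 1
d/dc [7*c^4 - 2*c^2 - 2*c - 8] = 28*c^3 - 4*c - 2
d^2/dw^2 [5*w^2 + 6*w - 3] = 10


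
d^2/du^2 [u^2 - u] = 2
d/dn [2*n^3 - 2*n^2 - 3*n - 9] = 6*n^2 - 4*n - 3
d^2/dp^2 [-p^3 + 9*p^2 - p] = 18 - 6*p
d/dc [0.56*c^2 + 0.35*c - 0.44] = 1.12*c + 0.35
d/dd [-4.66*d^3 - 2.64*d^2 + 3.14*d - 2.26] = -13.98*d^2 - 5.28*d + 3.14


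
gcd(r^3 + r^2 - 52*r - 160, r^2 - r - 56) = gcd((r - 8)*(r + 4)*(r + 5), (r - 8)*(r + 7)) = r - 8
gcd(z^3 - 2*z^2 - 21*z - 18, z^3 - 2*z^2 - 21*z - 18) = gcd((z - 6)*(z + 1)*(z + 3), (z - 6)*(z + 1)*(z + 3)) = z^3 - 2*z^2 - 21*z - 18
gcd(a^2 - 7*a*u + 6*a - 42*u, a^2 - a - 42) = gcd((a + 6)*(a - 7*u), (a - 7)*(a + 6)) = a + 6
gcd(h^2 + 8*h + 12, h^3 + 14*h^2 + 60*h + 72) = h^2 + 8*h + 12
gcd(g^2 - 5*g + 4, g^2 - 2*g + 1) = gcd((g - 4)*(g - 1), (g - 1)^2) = g - 1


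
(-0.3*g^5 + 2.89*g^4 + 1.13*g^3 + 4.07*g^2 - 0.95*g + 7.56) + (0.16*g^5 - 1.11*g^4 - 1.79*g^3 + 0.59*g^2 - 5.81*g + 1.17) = -0.14*g^5 + 1.78*g^4 - 0.66*g^3 + 4.66*g^2 - 6.76*g + 8.73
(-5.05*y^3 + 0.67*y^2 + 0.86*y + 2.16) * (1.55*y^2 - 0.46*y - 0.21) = -7.8275*y^5 + 3.3615*y^4 + 2.0853*y^3 + 2.8117*y^2 - 1.1742*y - 0.4536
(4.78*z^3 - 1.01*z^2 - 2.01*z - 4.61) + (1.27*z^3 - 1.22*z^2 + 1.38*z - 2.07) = 6.05*z^3 - 2.23*z^2 - 0.63*z - 6.68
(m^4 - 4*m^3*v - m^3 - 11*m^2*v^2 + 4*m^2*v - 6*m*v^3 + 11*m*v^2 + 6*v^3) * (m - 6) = m^5 - 4*m^4*v - 7*m^4 - 11*m^3*v^2 + 28*m^3*v + 6*m^3 - 6*m^2*v^3 + 77*m^2*v^2 - 24*m^2*v + 42*m*v^3 - 66*m*v^2 - 36*v^3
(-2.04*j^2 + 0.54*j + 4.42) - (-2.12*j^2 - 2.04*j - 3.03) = 0.0800000000000001*j^2 + 2.58*j + 7.45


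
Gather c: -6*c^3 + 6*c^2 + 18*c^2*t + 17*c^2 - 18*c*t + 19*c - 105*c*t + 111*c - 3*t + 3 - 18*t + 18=-6*c^3 + c^2*(18*t + 23) + c*(130 - 123*t) - 21*t + 21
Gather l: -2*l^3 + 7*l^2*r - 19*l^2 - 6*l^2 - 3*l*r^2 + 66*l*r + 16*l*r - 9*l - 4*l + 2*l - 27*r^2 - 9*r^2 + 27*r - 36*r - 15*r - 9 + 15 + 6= -2*l^3 + l^2*(7*r - 25) + l*(-3*r^2 + 82*r - 11) - 36*r^2 - 24*r + 12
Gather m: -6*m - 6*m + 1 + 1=2 - 12*m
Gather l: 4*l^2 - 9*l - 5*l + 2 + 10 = 4*l^2 - 14*l + 12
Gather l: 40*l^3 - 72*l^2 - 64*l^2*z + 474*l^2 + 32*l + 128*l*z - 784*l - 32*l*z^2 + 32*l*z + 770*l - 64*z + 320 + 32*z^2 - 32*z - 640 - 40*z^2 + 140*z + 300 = 40*l^3 + l^2*(402 - 64*z) + l*(-32*z^2 + 160*z + 18) - 8*z^2 + 44*z - 20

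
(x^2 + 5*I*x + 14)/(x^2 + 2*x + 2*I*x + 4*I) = (x^2 + 5*I*x + 14)/(x^2 + 2*x*(1 + I) + 4*I)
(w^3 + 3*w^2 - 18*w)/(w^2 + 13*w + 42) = w*(w - 3)/(w + 7)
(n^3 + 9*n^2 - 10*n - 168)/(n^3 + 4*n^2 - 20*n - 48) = (n + 7)/(n + 2)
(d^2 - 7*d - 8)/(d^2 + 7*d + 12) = (d^2 - 7*d - 8)/(d^2 + 7*d + 12)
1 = 1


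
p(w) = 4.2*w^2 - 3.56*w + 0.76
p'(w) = 8.4*w - 3.56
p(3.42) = 37.71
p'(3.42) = 25.17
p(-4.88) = 118.15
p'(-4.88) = -44.55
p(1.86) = 8.67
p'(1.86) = 12.06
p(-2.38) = 33.02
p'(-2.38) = -23.55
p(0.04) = 0.62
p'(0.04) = -3.22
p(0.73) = 0.40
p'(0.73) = 2.57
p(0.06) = 0.56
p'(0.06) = -3.06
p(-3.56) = 66.66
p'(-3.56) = -33.46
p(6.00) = 130.60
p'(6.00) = 46.84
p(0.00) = 0.76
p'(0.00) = -3.56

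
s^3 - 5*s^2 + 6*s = s*(s - 3)*(s - 2)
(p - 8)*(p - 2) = p^2 - 10*p + 16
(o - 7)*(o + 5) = o^2 - 2*o - 35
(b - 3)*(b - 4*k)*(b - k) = b^3 - 5*b^2*k - 3*b^2 + 4*b*k^2 + 15*b*k - 12*k^2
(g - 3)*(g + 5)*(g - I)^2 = g^4 + 2*g^3 - 2*I*g^3 - 16*g^2 - 4*I*g^2 - 2*g + 30*I*g + 15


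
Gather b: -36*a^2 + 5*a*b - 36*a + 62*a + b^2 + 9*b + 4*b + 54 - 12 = -36*a^2 + 26*a + b^2 + b*(5*a + 13) + 42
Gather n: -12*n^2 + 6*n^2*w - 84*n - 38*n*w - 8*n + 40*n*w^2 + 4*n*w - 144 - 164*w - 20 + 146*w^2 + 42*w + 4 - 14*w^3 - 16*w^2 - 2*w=n^2*(6*w - 12) + n*(40*w^2 - 34*w - 92) - 14*w^3 + 130*w^2 - 124*w - 160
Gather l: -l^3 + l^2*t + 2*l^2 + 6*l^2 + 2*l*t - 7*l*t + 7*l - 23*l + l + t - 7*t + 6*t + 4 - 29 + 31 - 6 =-l^3 + l^2*(t + 8) + l*(-5*t - 15)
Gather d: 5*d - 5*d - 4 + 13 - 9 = 0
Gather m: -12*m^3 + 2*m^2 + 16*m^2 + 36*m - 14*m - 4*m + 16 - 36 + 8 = -12*m^3 + 18*m^2 + 18*m - 12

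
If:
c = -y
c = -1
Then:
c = -1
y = 1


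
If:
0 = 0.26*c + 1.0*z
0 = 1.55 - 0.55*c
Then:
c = 2.82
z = -0.73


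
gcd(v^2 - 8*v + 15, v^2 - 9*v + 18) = v - 3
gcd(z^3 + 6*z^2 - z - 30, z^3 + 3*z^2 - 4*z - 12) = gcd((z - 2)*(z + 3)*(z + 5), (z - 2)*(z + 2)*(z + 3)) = z^2 + z - 6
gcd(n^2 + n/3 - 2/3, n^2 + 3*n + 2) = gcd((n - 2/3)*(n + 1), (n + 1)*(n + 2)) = n + 1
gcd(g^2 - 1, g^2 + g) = g + 1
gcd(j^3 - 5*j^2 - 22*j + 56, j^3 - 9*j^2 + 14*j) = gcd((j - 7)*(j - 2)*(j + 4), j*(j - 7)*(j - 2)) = j^2 - 9*j + 14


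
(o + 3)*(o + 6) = o^2 + 9*o + 18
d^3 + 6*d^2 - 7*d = d*(d - 1)*(d + 7)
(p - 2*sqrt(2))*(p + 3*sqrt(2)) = p^2 + sqrt(2)*p - 12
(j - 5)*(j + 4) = j^2 - j - 20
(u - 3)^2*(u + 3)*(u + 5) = u^4 + 2*u^3 - 24*u^2 - 18*u + 135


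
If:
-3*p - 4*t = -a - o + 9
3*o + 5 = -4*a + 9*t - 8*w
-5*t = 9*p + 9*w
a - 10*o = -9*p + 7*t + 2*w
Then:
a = 11*w/2 - 983/10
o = 599/20 - 13*w/4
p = 221/12 - 9*w/4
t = 9*w/4 - 663/20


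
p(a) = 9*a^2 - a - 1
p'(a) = 18*a - 1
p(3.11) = 82.94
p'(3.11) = 54.98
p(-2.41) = 53.68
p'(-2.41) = -44.38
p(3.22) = 89.10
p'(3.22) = 56.96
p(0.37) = -0.14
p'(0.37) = 5.66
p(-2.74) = 69.31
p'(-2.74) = -50.32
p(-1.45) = 19.37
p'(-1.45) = -27.10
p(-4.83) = 213.79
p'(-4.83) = -87.94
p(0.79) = 3.83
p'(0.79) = 13.22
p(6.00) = 317.00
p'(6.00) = 107.00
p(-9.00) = 737.00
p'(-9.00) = -163.00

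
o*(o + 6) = o^2 + 6*o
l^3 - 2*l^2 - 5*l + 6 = (l - 3)*(l - 1)*(l + 2)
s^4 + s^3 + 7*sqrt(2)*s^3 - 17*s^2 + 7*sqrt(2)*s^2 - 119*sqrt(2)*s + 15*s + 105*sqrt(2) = (s - 3)*(s - 1)*(s + 5)*(s + 7*sqrt(2))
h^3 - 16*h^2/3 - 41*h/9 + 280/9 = (h - 5)*(h - 8/3)*(h + 7/3)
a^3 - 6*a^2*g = a^2*(a - 6*g)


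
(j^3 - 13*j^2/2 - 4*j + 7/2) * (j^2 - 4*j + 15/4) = j^5 - 21*j^4/2 + 103*j^3/4 - 39*j^2/8 - 29*j + 105/8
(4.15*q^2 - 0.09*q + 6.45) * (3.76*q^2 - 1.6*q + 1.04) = 15.604*q^4 - 6.9784*q^3 + 28.712*q^2 - 10.4136*q + 6.708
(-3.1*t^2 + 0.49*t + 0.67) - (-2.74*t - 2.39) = -3.1*t^2 + 3.23*t + 3.06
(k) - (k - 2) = 2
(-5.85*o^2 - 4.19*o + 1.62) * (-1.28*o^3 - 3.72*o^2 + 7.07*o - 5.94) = 7.488*o^5 + 27.1252*o^4 - 27.8463*o^3 - 0.900700000000004*o^2 + 36.342*o - 9.6228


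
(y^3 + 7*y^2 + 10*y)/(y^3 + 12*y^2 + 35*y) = (y + 2)/(y + 7)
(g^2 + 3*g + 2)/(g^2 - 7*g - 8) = (g + 2)/(g - 8)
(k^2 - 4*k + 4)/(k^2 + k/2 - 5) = 2*(k - 2)/(2*k + 5)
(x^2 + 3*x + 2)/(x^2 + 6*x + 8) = (x + 1)/(x + 4)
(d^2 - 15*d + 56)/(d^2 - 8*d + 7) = (d - 8)/(d - 1)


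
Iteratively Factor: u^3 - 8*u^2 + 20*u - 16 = (u - 2)*(u^2 - 6*u + 8) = (u - 4)*(u - 2)*(u - 2)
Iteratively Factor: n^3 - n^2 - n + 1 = (n + 1)*(n^2 - 2*n + 1) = (n - 1)*(n + 1)*(n - 1)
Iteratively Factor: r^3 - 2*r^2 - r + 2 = (r - 2)*(r^2 - 1) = (r - 2)*(r - 1)*(r + 1)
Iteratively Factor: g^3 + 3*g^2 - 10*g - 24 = (g + 2)*(g^2 + g - 12) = (g + 2)*(g + 4)*(g - 3)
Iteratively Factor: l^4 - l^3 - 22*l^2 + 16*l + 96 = (l - 3)*(l^3 + 2*l^2 - 16*l - 32) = (l - 3)*(l + 2)*(l^2 - 16) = (l - 3)*(l + 2)*(l + 4)*(l - 4)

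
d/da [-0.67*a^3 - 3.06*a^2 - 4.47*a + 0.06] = -2.01*a^2 - 6.12*a - 4.47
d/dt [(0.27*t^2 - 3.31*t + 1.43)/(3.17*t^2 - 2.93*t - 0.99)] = (9.7016*t^2 - 9.6008*t + 7.4668)/(10.0489*t^4 - 18.5762*t^3 + 2.3083*t^2 + 5.8014*t + 0.9801)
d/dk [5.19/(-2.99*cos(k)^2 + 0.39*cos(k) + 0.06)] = (2.0241 - 31.0362*cos(k))*sin(k)/(-2.99*cos(k)^2 + 0.39*cos(k) + 0.06)^2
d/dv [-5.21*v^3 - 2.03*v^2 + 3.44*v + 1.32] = -15.63*v^2 - 4.06*v + 3.44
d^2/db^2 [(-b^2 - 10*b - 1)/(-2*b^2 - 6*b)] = (7*b^3 + 3*b^2 + 9*b + 9)/(b^3*(b^3 + 9*b^2 + 27*b + 27))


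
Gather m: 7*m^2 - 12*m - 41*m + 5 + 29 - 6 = 7*m^2 - 53*m + 28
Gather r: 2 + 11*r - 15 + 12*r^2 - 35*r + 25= 12*r^2 - 24*r + 12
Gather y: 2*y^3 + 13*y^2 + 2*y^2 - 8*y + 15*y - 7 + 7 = 2*y^3 + 15*y^2 + 7*y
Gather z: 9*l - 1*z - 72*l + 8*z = -63*l + 7*z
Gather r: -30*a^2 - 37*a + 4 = -30*a^2 - 37*a + 4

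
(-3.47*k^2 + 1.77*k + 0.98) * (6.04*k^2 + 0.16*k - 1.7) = -20.9588*k^4 + 10.1356*k^3 + 12.1014*k^2 - 2.8522*k - 1.666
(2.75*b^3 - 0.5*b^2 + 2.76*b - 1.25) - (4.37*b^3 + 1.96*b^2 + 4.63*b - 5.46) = -1.62*b^3 - 2.46*b^2 - 1.87*b + 4.21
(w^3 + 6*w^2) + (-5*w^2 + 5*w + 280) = w^3 + w^2 + 5*w + 280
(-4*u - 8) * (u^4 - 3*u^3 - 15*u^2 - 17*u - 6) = -4*u^5 + 4*u^4 + 84*u^3 + 188*u^2 + 160*u + 48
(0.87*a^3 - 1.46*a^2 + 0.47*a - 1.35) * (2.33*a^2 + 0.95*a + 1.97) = 2.0271*a^5 - 2.5753*a^4 + 1.422*a^3 - 5.5752*a^2 - 0.3566*a - 2.6595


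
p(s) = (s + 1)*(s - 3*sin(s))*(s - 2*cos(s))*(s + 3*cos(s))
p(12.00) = 26513.07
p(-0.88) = -0.38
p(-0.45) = -2.38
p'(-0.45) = -1.89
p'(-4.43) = -480.54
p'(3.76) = 536.20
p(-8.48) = 3385.25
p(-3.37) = 85.86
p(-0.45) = -2.38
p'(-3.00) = -93.60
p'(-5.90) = -113.62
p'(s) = (1 - 3*sin(s))*(s + 1)*(s - 3*sin(s))*(s - 2*cos(s)) + (1 - 3*cos(s))*(s + 1)*(s - 2*cos(s))*(s + 3*cos(s)) + (s + 1)*(s - 3*sin(s))*(s + 3*cos(s))*(2*sin(s) + 1) + (s - 3*sin(s))*(s - 2*cos(s))*(s + 3*cos(s)) = -(s + 1)*(s - 3*sin(s))*(s - 2*cos(s))*(3*sin(s) - 1) + (s + 1)*(s - 3*sin(s))*(s + 3*cos(s))*(2*sin(s) + 1) - (s + 1)*(s - 2*cos(s))*(s + 3*cos(s))*(3*cos(s) - 1) + (s - 3*sin(s))*(s - 2*cos(s))*(s + 3*cos(s))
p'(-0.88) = -4.26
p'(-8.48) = -2842.96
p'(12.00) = 3629.25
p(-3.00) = 31.38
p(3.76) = 185.60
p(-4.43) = 511.41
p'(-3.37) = -211.50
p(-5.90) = 831.82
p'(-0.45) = -1.89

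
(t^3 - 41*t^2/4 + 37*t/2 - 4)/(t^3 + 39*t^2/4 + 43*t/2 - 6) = (t^2 - 10*t + 16)/(t^2 + 10*t + 24)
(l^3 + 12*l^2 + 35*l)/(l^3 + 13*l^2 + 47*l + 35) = l/(l + 1)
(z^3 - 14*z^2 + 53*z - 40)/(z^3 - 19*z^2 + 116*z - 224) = (z^2 - 6*z + 5)/(z^2 - 11*z + 28)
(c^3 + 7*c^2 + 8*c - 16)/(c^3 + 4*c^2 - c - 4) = (c + 4)/(c + 1)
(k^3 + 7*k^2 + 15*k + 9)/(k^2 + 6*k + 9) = k + 1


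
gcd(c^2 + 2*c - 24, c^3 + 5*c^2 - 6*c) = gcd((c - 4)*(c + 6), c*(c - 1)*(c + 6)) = c + 6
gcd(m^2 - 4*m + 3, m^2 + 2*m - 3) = m - 1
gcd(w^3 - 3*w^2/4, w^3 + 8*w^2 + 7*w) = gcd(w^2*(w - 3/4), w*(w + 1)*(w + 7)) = w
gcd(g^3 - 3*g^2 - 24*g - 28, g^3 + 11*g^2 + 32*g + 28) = g^2 + 4*g + 4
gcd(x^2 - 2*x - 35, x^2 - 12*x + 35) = x - 7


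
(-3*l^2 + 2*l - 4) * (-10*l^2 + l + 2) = 30*l^4 - 23*l^3 + 36*l^2 - 8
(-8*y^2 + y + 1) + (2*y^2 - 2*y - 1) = -6*y^2 - y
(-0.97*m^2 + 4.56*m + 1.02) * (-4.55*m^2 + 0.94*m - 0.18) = 4.4135*m^4 - 21.6598*m^3 - 0.18*m^2 + 0.138*m - 0.1836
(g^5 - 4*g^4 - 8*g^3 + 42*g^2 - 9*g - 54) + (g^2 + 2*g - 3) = g^5 - 4*g^4 - 8*g^3 + 43*g^2 - 7*g - 57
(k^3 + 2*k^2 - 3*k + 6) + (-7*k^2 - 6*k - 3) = k^3 - 5*k^2 - 9*k + 3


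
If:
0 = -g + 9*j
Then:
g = 9*j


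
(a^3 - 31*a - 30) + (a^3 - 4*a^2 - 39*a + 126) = 2*a^3 - 4*a^2 - 70*a + 96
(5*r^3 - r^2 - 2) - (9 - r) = 5*r^3 - r^2 + r - 11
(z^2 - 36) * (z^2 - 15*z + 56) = z^4 - 15*z^3 + 20*z^2 + 540*z - 2016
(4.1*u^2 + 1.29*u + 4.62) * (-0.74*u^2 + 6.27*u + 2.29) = -3.034*u^4 + 24.7524*u^3 + 14.0585*u^2 + 31.9215*u + 10.5798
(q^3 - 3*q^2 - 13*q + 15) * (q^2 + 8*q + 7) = q^5 + 5*q^4 - 30*q^3 - 110*q^2 + 29*q + 105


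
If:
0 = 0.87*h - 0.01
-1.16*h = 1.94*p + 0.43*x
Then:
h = 0.01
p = -0.221649484536082*x - 0.00687285223367698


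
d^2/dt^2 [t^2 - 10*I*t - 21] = 2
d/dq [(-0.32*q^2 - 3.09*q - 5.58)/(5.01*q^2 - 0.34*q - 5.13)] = (15.5897*q^2 + 59.1948*q + 13.9545)/(25.1001*q^4 - 3.4068*q^3 - 51.287*q^2 + 3.4884*q + 26.3169)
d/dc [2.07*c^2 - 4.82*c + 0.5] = 4.14*c - 4.82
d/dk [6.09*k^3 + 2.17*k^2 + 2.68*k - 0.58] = 18.27*k^2 + 4.34*k + 2.68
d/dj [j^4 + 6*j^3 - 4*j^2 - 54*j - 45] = 4*j^3 + 18*j^2 - 8*j - 54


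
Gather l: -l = -l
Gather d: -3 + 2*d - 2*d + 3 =0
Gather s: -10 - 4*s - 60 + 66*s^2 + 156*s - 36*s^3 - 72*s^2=-36*s^3 - 6*s^2 + 152*s - 70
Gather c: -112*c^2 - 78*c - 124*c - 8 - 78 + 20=-112*c^2 - 202*c - 66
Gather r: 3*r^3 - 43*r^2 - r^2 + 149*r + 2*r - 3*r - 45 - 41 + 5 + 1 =3*r^3 - 44*r^2 + 148*r - 80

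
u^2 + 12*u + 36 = (u + 6)^2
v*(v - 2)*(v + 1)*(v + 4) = v^4 + 3*v^3 - 6*v^2 - 8*v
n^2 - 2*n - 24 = (n - 6)*(n + 4)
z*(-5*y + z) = -5*y*z + z^2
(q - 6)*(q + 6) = q^2 - 36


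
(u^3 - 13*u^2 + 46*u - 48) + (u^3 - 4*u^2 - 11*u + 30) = 2*u^3 - 17*u^2 + 35*u - 18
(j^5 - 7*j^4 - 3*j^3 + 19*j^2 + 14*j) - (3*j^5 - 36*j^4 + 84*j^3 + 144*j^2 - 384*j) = -2*j^5 + 29*j^4 - 87*j^3 - 125*j^2 + 398*j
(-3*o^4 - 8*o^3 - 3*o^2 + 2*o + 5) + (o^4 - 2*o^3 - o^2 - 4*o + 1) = -2*o^4 - 10*o^3 - 4*o^2 - 2*o + 6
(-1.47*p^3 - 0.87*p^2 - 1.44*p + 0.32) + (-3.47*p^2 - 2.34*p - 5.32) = -1.47*p^3 - 4.34*p^2 - 3.78*p - 5.0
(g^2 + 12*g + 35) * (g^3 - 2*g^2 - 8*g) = g^5 + 10*g^4 + 3*g^3 - 166*g^2 - 280*g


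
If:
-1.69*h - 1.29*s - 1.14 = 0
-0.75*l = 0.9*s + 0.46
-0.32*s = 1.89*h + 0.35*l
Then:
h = 0.06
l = 0.55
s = -0.97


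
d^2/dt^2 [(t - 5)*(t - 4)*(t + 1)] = 6*t - 16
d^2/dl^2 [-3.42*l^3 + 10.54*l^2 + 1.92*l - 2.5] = 21.08 - 20.52*l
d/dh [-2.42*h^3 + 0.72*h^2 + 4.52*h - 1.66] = -7.26*h^2 + 1.44*h + 4.52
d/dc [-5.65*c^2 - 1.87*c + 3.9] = -11.3*c - 1.87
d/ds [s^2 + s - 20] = 2*s + 1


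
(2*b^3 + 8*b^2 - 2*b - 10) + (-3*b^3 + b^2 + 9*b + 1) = -b^3 + 9*b^2 + 7*b - 9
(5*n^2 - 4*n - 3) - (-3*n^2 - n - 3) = 8*n^2 - 3*n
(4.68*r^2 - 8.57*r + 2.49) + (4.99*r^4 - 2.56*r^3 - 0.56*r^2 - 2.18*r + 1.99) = 4.99*r^4 - 2.56*r^3 + 4.12*r^2 - 10.75*r + 4.48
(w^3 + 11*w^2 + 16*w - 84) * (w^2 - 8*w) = w^5 + 3*w^4 - 72*w^3 - 212*w^2 + 672*w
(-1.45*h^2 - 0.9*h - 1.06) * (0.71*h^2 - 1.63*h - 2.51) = -1.0295*h^4 + 1.7245*h^3 + 4.3539*h^2 + 3.9868*h + 2.6606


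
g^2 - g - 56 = (g - 8)*(g + 7)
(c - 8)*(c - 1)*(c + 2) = c^3 - 7*c^2 - 10*c + 16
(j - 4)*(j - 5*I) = j^2 - 4*j - 5*I*j + 20*I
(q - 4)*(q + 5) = q^2 + q - 20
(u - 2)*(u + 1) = u^2 - u - 2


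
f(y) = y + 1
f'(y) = 1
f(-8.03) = -7.03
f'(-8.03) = 1.00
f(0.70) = 1.70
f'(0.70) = 1.00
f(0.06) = 1.06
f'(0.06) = 1.00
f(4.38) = 5.38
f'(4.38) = 1.00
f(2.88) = 3.88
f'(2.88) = 1.00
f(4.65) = 5.65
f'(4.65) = 1.00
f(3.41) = 4.41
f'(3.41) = 1.00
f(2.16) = 3.16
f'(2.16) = 1.00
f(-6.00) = -5.00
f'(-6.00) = 1.00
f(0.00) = 1.00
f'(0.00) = 1.00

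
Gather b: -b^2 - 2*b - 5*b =-b^2 - 7*b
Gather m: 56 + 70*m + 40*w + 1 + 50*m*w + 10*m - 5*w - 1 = m*(50*w + 80) + 35*w + 56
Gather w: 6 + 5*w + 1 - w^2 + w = -w^2 + 6*w + 7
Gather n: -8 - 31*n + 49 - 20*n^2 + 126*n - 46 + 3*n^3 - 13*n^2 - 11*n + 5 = 3*n^3 - 33*n^2 + 84*n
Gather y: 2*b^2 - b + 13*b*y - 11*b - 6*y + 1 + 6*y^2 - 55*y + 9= 2*b^2 - 12*b + 6*y^2 + y*(13*b - 61) + 10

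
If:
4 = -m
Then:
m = -4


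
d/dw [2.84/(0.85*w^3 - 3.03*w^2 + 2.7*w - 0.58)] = (-7.242*w^2 + 17.2104*w - 7.668)/(0.85*w^3 - 3.03*w^2 + 2.7*w - 0.58)^2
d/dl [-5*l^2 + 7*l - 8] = 7 - 10*l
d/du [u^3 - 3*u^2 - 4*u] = 3*u^2 - 6*u - 4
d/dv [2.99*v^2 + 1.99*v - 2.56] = 5.98*v + 1.99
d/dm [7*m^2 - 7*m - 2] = 14*m - 7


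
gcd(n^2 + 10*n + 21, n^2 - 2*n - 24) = 1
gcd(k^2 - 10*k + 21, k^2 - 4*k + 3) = k - 3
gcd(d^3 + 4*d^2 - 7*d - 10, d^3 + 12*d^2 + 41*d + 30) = d^2 + 6*d + 5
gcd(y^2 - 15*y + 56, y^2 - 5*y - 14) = y - 7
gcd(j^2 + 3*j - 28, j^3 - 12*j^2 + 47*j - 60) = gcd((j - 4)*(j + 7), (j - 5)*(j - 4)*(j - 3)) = j - 4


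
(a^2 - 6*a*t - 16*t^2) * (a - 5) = a^3 - 6*a^2*t - 5*a^2 - 16*a*t^2 + 30*a*t + 80*t^2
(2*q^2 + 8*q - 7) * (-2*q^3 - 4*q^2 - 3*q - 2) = -4*q^5 - 24*q^4 - 24*q^3 + 5*q + 14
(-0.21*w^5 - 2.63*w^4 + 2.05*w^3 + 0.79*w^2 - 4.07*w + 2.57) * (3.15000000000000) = -0.6615*w^5 - 8.2845*w^4 + 6.4575*w^3 + 2.4885*w^2 - 12.8205*w + 8.0955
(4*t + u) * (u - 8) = 4*t*u - 32*t + u^2 - 8*u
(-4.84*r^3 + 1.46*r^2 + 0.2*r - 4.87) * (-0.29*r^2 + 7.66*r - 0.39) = 1.4036*r^5 - 37.4978*r^4 + 13.0132*r^3 + 2.3749*r^2 - 37.3822*r + 1.8993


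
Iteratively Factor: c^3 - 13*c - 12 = (c + 3)*(c^2 - 3*c - 4) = (c + 1)*(c + 3)*(c - 4)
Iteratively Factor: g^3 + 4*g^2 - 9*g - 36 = (g - 3)*(g^2 + 7*g + 12) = (g - 3)*(g + 4)*(g + 3)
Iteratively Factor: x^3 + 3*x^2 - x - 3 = (x + 3)*(x^2 - 1) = (x + 1)*(x + 3)*(x - 1)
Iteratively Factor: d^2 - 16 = (d + 4)*(d - 4)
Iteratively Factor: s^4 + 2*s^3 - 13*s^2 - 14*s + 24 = (s - 1)*(s^3 + 3*s^2 - 10*s - 24) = (s - 1)*(s + 4)*(s^2 - s - 6) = (s - 3)*(s - 1)*(s + 4)*(s + 2)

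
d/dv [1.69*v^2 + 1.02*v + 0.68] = 3.38*v + 1.02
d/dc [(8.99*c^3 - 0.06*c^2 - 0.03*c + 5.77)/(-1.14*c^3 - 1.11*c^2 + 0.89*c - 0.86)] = (3.5527136788005e-15*c^5 - 10.0473*c^4 + 15.9338*c^3 - 3.5475*c^2 + 12.9126*c - 5.1095)/(1.2996*c^6 + 2.5308*c^5 - 0.7971*c^4 - 0.0150000000000003*c^3 + 2.7013*c^2 - 1.5308*c + 0.7396)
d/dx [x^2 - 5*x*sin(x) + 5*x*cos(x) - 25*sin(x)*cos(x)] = -5*sqrt(2)*x*sin(x + pi/4) + 2*x - 25*cos(2*x) + 5*sqrt(2)*cos(x + pi/4)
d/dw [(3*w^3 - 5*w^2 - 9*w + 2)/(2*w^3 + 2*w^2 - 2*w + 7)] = (16*w^4 + 24*w^3 + 79*w^2 - 78*w - 59)/(4*w^6 + 8*w^5 - 4*w^4 + 20*w^3 + 32*w^2 - 28*w + 49)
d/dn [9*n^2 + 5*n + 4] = 18*n + 5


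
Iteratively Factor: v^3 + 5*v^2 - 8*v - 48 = (v + 4)*(v^2 + v - 12) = (v - 3)*(v + 4)*(v + 4)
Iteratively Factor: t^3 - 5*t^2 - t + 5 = (t - 1)*(t^2 - 4*t - 5) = (t - 5)*(t - 1)*(t + 1)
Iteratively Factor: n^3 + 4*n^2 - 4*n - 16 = (n + 4)*(n^2 - 4) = (n - 2)*(n + 4)*(n + 2)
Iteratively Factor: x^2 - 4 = (x + 2)*(x - 2)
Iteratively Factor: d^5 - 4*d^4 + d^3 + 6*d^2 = (d)*(d^4 - 4*d^3 + d^2 + 6*d) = d*(d - 3)*(d^3 - d^2 - 2*d) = d*(d - 3)*(d - 2)*(d^2 + d) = d*(d - 3)*(d - 2)*(d + 1)*(d)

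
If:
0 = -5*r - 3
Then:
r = -3/5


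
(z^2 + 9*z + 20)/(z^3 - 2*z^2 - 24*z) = (z + 5)/(z*(z - 6))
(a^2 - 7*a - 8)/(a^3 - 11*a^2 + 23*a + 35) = (a - 8)/(a^2 - 12*a + 35)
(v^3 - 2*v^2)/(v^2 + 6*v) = v*(v - 2)/(v + 6)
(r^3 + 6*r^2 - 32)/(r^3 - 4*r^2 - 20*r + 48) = (r + 4)/(r - 6)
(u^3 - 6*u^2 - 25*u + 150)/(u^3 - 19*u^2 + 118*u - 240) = (u + 5)/(u - 8)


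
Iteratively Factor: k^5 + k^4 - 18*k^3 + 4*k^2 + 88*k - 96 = (k - 2)*(k^4 + 3*k^3 - 12*k^2 - 20*k + 48) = (k - 2)*(k + 3)*(k^3 - 12*k + 16) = (k - 2)*(k + 3)*(k + 4)*(k^2 - 4*k + 4) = (k - 2)^2*(k + 3)*(k + 4)*(k - 2)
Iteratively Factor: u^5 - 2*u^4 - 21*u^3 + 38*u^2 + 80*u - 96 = (u - 1)*(u^4 - u^3 - 22*u^2 + 16*u + 96) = (u - 3)*(u - 1)*(u^3 + 2*u^2 - 16*u - 32) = (u - 3)*(u - 1)*(u + 4)*(u^2 - 2*u - 8) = (u - 3)*(u - 1)*(u + 2)*(u + 4)*(u - 4)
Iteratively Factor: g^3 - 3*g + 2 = (g - 1)*(g^2 + g - 2) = (g - 1)^2*(g + 2)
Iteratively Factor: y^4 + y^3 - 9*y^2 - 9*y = (y)*(y^3 + y^2 - 9*y - 9) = y*(y - 3)*(y^2 + 4*y + 3) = y*(y - 3)*(y + 3)*(y + 1)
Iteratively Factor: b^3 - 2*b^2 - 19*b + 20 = (b - 5)*(b^2 + 3*b - 4) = (b - 5)*(b + 4)*(b - 1)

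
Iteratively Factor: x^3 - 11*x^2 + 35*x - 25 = (x - 1)*(x^2 - 10*x + 25) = (x - 5)*(x - 1)*(x - 5)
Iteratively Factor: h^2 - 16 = (h - 4)*(h + 4)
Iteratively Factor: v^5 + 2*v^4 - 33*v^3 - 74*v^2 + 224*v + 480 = (v + 4)*(v^4 - 2*v^3 - 25*v^2 + 26*v + 120) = (v - 3)*(v + 4)*(v^3 + v^2 - 22*v - 40) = (v - 3)*(v + 2)*(v + 4)*(v^2 - v - 20) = (v - 3)*(v + 2)*(v + 4)^2*(v - 5)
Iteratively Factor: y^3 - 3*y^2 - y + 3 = (y - 1)*(y^2 - 2*y - 3) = (y - 1)*(y + 1)*(y - 3)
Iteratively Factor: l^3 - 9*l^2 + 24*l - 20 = (l - 2)*(l^2 - 7*l + 10) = (l - 5)*(l - 2)*(l - 2)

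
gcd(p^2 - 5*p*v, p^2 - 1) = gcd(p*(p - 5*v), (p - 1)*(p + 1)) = 1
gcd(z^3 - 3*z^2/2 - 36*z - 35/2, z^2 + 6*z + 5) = z + 5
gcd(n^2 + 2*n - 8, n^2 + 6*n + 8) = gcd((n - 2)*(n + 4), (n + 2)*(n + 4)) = n + 4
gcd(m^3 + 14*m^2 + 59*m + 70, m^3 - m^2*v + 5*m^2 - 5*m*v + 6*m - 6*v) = m + 2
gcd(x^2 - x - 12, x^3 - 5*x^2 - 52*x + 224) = x - 4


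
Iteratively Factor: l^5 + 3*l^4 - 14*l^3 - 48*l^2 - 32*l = (l + 2)*(l^4 + l^3 - 16*l^2 - 16*l) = (l + 2)*(l + 4)*(l^3 - 3*l^2 - 4*l) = l*(l + 2)*(l + 4)*(l^2 - 3*l - 4) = l*(l + 1)*(l + 2)*(l + 4)*(l - 4)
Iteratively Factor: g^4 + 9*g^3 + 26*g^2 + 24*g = (g + 2)*(g^3 + 7*g^2 + 12*g) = g*(g + 2)*(g^2 + 7*g + 12) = g*(g + 2)*(g + 3)*(g + 4)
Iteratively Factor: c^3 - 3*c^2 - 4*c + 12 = (c - 3)*(c^2 - 4) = (c - 3)*(c - 2)*(c + 2)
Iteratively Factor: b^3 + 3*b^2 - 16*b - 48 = (b - 4)*(b^2 + 7*b + 12) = (b - 4)*(b + 4)*(b + 3)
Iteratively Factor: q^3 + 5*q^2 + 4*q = (q + 1)*(q^2 + 4*q) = (q + 1)*(q + 4)*(q)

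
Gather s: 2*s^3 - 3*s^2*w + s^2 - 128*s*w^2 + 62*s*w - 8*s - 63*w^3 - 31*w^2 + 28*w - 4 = 2*s^3 + s^2*(1 - 3*w) + s*(-128*w^2 + 62*w - 8) - 63*w^3 - 31*w^2 + 28*w - 4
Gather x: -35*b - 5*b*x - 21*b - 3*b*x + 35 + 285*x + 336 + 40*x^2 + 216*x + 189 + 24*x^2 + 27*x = -56*b + 64*x^2 + x*(528 - 8*b) + 560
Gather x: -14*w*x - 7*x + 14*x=x*(7 - 14*w)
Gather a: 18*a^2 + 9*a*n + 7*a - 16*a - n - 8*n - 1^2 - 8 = 18*a^2 + a*(9*n - 9) - 9*n - 9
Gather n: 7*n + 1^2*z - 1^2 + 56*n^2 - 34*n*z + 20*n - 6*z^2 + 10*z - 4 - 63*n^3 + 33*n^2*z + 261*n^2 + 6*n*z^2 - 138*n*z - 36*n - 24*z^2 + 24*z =-63*n^3 + n^2*(33*z + 317) + n*(6*z^2 - 172*z - 9) - 30*z^2 + 35*z - 5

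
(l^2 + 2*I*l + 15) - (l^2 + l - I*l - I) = -l + 3*I*l + 15 + I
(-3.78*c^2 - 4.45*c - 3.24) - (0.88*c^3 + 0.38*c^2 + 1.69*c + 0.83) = -0.88*c^3 - 4.16*c^2 - 6.14*c - 4.07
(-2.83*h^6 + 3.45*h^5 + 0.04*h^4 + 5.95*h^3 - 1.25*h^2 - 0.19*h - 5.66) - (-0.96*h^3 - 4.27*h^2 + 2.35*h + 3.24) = -2.83*h^6 + 3.45*h^5 + 0.04*h^4 + 6.91*h^3 + 3.02*h^2 - 2.54*h - 8.9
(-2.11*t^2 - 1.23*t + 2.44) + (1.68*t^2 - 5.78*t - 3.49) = -0.43*t^2 - 7.01*t - 1.05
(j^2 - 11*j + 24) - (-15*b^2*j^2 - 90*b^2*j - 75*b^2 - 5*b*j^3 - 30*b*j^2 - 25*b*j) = 15*b^2*j^2 + 90*b^2*j + 75*b^2 + 5*b*j^3 + 30*b*j^2 + 25*b*j + j^2 - 11*j + 24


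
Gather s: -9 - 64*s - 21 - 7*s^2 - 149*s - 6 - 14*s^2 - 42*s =-21*s^2 - 255*s - 36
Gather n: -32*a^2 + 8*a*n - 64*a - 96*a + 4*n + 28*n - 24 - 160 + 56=-32*a^2 - 160*a + n*(8*a + 32) - 128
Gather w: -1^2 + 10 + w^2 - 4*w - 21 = w^2 - 4*w - 12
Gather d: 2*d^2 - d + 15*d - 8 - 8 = 2*d^2 + 14*d - 16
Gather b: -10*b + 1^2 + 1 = 2 - 10*b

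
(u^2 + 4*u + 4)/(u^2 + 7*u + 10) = (u + 2)/(u + 5)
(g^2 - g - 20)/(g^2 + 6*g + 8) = (g - 5)/(g + 2)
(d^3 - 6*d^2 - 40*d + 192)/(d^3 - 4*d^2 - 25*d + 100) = (d^2 - 2*d - 48)/(d^2 - 25)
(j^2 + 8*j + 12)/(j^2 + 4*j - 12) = (j + 2)/(j - 2)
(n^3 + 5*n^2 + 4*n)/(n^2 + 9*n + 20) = n*(n + 1)/(n + 5)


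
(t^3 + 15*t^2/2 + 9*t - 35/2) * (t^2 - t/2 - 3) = t^5 + 7*t^4 + 9*t^3/4 - 89*t^2/2 - 73*t/4 + 105/2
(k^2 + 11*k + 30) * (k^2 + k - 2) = k^4 + 12*k^3 + 39*k^2 + 8*k - 60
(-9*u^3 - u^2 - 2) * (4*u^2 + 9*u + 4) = -36*u^5 - 85*u^4 - 45*u^3 - 12*u^2 - 18*u - 8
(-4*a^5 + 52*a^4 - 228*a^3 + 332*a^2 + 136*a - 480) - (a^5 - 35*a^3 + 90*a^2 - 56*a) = -5*a^5 + 52*a^4 - 193*a^3 + 242*a^2 + 192*a - 480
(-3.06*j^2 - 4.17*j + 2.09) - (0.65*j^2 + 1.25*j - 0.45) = -3.71*j^2 - 5.42*j + 2.54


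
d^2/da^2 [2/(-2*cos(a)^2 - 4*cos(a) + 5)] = 8*(4*sin(a)^4 - 16*sin(a)^2 - 5*cos(a)/2 + 3*cos(3*a)/2 - 1)/(-2*sin(a)^2 + 4*cos(a) - 3)^3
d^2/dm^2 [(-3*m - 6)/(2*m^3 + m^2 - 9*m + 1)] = 6*(-(m + 2)*(6*m^2 + 2*m - 9)^2 + (6*m^2 + 2*m + (m + 2)*(6*m + 1) - 9)*(2*m^3 + m^2 - 9*m + 1))/(2*m^3 + m^2 - 9*m + 1)^3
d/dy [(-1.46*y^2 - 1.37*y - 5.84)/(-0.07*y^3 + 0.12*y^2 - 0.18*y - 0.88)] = (-0.1022*y^4 - 0.1918*y^3 - 0.7992*y^2 + 3.9712*y + 0.1544)/(0.0049*y^6 - 0.0168*y^5 + 0.0396*y^4 + 0.08*y^3 - 0.1788*y^2 + 0.3168*y + 0.7744)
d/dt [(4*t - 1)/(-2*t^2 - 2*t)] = (2*t^2 - t - 1/2)/(t^2*(t^2 + 2*t + 1))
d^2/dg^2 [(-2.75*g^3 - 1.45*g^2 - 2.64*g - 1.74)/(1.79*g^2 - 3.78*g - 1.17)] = (1.4210854715202e-14*g^5 + 2.8421709430404e-14*g^4 - 126.644478*g^3 - 124.644114*g^2 + 14.878566*g - 37.630278)/(5.735339*g^6 - 36.334494*g^5 + 65.482317*g^4 - 6.511428*g^3 - 42.801291*g^2 - 15.523326*g - 1.601613)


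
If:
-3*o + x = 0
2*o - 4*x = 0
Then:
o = 0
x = 0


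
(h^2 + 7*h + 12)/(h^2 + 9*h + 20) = (h + 3)/(h + 5)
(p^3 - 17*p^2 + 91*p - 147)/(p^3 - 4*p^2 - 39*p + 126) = (p - 7)/(p + 6)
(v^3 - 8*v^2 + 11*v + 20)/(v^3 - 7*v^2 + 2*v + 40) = (v + 1)/(v + 2)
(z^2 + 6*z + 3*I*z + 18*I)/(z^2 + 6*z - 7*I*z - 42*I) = (z + 3*I)/(z - 7*I)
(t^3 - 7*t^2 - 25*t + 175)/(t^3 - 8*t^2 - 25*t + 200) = (t - 7)/(t - 8)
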